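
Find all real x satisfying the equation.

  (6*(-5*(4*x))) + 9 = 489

Step 1. [(6*(-5*(4*x))) + 9 = 489] peel the +9: subtract 9 from each side. So sub: 6*(-5*(4*x)) = 480.
Step 2. [6*(-5*(4*x)) = 480] 6 out front; divide by 6. So div: -5*(4*x) = 80.
Step 3. [-5*(4*x) = 80] -5·(inner) — divide through by -5, so div: 4*x = -16.
Step 4. [4*x = -16] divide by the outer 4 ⇒ div: x = -4.

Answer: x ∈ {-4}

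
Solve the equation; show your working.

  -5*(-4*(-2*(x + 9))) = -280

Step 1. [-5*(-4*(-2*(x + 9))) = -280] -5·(inner) — divide through by -5 ⇒ div: -4*(-2*(x + 9)) = 56.
Step 2. [-4*(-2*(x + 9)) = 56] -4·(inner) — divide through by -4, so div: -2*(x + 9) = -14.
Step 3. [-2*(x + 9) = -14] -2·(inner) — divide through by -2 ⇒ div: x + 9 = 7.
Step 4. [x + 9 = 7] +9 is outermost — subtract 9 both sides ⇒ sub: x = -2.

Answer: x ∈ {-2}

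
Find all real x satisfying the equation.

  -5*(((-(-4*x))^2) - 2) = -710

Step 1. [-5*(((-(-4*x))^2) - 2) = -710] -5 out front; divide by -5 ⇒ div: ((-(-4*x))^2) - 2 = 142.
Step 2. [((-(-4*x))^2) - 2 = 142] 2 comes off first (add 2). So sub: (-(-4*x))^2 = 144.
Step 3. [(-(-4*x))^2 = 144] LHS squared, RHS 144 ≥ 0: apply √ (±), so sqrt: -(-4*x) = 12 or -12.
Step 4. [-(-4*x) = 12 or -12] leading − — multiply by −1 ⇒ neg: -4*x = -12 or 12.
Step 5. [-4*x = -12 or 12] -4·(inner) — divide through by -4 ⇒ div: x = 3 or -3.

Answer: x ∈ {-3, 3}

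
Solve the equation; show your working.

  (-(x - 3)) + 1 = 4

Step 1. [(-(x - 3)) + 1 = 4] the outer +1 inverts by subtracting 1. So sub: -(x - 3) = 3.
Step 2. [-(x - 3) = 3] leading − — multiply by −1, so neg: x - 3 = -3.
Step 3. [x - 3 = -3] peel the -3: add 3 from each side ⇒ sub: x = 0.

Answer: x ∈ {0}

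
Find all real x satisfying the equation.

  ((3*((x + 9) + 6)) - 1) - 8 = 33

Step 1. [((3*((x + 9) + 6)) - 1) - 8 = 33] 8 comes off first (add 8), so sub: (3*((x + 9) + 6)) - 1 = 41.
Step 2. [(3*((x + 9) + 6)) - 1 = 41] add 1: x sits inside (… - 1), so sub: 3*((x + 9) + 6) = 42.
Step 3. [3*((x + 9) + 6) = 42] LHS = 3·(…); ÷3 both sides ⇒ div: (x + 9) + 6 = 14.
Step 4. [(x + 9) + 6 = 14] peel the +6: subtract 6 from each side, so sub: x + 9 = 8.
Step 5. [x + 9 = 8] the outer +9 inverts by subtracting 9 ⇒ sub: x = -1.

Answer: x ∈ {-1}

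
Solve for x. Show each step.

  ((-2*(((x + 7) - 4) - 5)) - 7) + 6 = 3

Step 1. [((-2*(((x + 7) - 4) - 5)) - 7) + 6 = 3] the outer +6 inverts by subtracting 6 ⇒ sub: (-2*(((x + 7) - 4) - 5)) - 7 = -3.
Step 2. [(-2*(((x + 7) - 4) - 5)) - 7 = -3] peel the -7: add 7 from each side ⇒ sub: -2*(((x + 7) - 4) - 5) = 4.
Step 3. [-2*(((x + 7) - 4) - 5) = 4] -2 out front; divide by -2 ⇒ div: ((x + 7) - 4) - 5 = -2.
Step 4. [((x + 7) - 4) - 5 = -2] the outer -5 inverts by adding 5 ⇒ sub: (x + 7) - 4 = 3.
Step 5. [(x + 7) - 4 = 3] the outer -4 inverts by adding 4 ⇒ sub: x + 7 = 7.
Step 6. [x + 7 = 7] the outer +7 inverts by subtracting 7, so sub: x = 0.

Answer: x ∈ {0}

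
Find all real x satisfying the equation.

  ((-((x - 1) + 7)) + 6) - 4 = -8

Step 1. [((-((x - 1) + 7)) + 6) - 4 = -8] add 4: x sits inside (… - 4). So sub: (-((x - 1) + 7)) + 6 = -4.
Step 2. [(-((x - 1) + 7)) + 6 = -4] subtract 6: x sits inside (… + 6), so sub: -((x - 1) + 7) = -10.
Step 3. [-((x - 1) + 7) = -10] LHS negated; negate both sides ⇒ neg: (x - 1) + 7 = 10.
Step 4. [(x - 1) + 7 = 10] 7 comes off first (subtract 7). So sub: x - 1 = 3.
Step 5. [x - 1 = 3] add 1: x sits inside (… - 1). So sub: x = 4.

Answer: x ∈ {4}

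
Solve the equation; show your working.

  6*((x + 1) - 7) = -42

Step 1. [6*((x + 1) - 7) = -42] leading coefficient 6: divide by 6, so div: (x + 1) - 7 = -7.
Step 2. [(x + 1) - 7 = -7] -7 is outermost — add 7 both sides, so sub: x + 1 = 0.
Step 3. [x + 1 = 0] peel the +1: subtract 1 from each side ⇒ sub: x = -1.

Answer: x ∈ {-1}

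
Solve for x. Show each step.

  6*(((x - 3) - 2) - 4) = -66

Step 1. [6*(((x - 3) - 2) - 4) = -66] 6·(inner) — divide through by 6, so div: ((x - 3) - 2) - 4 = -11.
Step 2. [((x - 3) - 2) - 4 = -11] peel the -4: add 4 from each side. So sub: (x - 3) - 2 = -7.
Step 3. [(x - 3) - 2 = -7] -2 is outermost — add 2 both sides ⇒ sub: x - 3 = -5.
Step 4. [x - 3 = -5] -3 is outermost — add 3 both sides, so sub: x = -2.

Answer: x ∈ {-2}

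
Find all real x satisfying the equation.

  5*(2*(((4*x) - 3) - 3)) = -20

Step 1. [5*(2*(((4*x) - 3) - 3)) = -20] divide by the outer 5, so div: 2*(((4*x) - 3) - 3) = -4.
Step 2. [2*(((4*x) - 3) - 3) = -4] 2·(inner) — divide through by 2 ⇒ div: ((4*x) - 3) - 3 = -2.
Step 3. [((4*x) - 3) - 3 = -2] 3 comes off first (add 3). So sub: (4*x) - 3 = 1.
Step 4. [(4*x) - 3 = 1] 3 comes off first (add 3), so sub: 4*x = 4.
Step 5. [4*x = 4] divide by the outer 4, so div: x = 1.

Answer: x ∈ {1}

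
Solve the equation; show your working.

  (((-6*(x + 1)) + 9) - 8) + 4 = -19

Step 1. [(((-6*(x + 1)) + 9) - 8) + 4 = -19] subtract 4: x sits inside (… + 4) ⇒ sub: ((-6*(x + 1)) + 9) - 8 = -23.
Step 2. [((-6*(x + 1)) + 9) - 8 = -23] 8 comes off first (add 8). So sub: (-6*(x + 1)) + 9 = -15.
Step 3. [(-6*(x + 1)) + 9 = -15] the outer +9 inverts by subtracting 9 ⇒ sub: -6*(x + 1) = -24.
Step 4. [-6*(x + 1) = -24] leading coefficient -6: divide by -6 ⇒ div: x + 1 = 4.
Step 5. [x + 1 = 4] subtract 1: x sits inside (… + 1), so sub: x = 3.

Answer: x ∈ {3}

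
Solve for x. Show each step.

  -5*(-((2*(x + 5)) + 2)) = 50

Step 1. [-5*(-((2*(x + 5)) + 2)) = 50] -5·(inner) — divide through by -5. So div: -((2*(x + 5)) + 2) = -10.
Step 2. [-((2*(x + 5)) + 2) = -10] leading − — multiply by −1, so neg: (2*(x + 5)) + 2 = 10.
Step 3. [(2*(x + 5)) + 2 = 10] 2 | LHS and 2 | 10: pull 2 out, so factor: (x + 5) + 1 = 5.
Step 4. [(x + 5) + 1 = 5] 1 comes off first (subtract 1). So sub: x + 5 = 4.
Step 5. [x + 5 = 4] the outer +5 inverts by subtracting 5. So sub: x = -1.

Answer: x ∈ {-1}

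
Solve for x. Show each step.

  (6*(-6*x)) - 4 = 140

Step 1. [(6*(-6*x)) - 4 = 140] 4 comes off first (add 4), so sub: 6*(-6*x) = 144.
Step 2. [6*(-6*x) = 144] 6·(inner) — divide through by 6 ⇒ div: -6*x = 24.
Step 3. [-6*x = 24] -6 out front; divide by -6 ⇒ div: x = -4.

Answer: x ∈ {-4}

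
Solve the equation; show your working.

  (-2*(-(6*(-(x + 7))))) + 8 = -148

Step 1. [(-2*(-(6*(-(x + 7))))) + 8 = -148] +8 is outermost — subtract 8 both sides ⇒ sub: -2*(-(6*(-(x + 7)))) = -156.
Step 2. [-2*(-(6*(-(x + 7)))) = -156] -2·(inner) — divide through by -2 ⇒ div: -(6*(-(x + 7))) = 78.
Step 3. [-(6*(-(x + 7))) = 78] leading − — multiply by −1 ⇒ neg: 6*(-(x + 7)) = -78.
Step 4. [6*(-(x + 7)) = -78] 6·(inner) — divide through by 6, so div: -(x + 7) = -13.
Step 5. [-(x + 7) = -13] LHS negated; negate both sides ⇒ neg: x + 7 = 13.
Step 6. [x + 7 = 13] 7 comes off first (subtract 7). So sub: x = 6.

Answer: x ∈ {6}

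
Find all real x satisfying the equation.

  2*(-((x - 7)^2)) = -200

Step 1. [2*(-((x - 7)^2)) = -200] leading coefficient 2: divide by 2. So div: -((x - 7)^2) = -100.
Step 2. [-((x - 7)^2) = -100] LHS negated; negate both sides. So neg: (x - 7)^2 = 100.
Step 3. [(x - 7)^2 = 100] √ both sides: 100 ≥ 0 gives two branches, so sqrt: x - 7 = 10 or -10.
Step 4. [x - 7 = 10 or -10] 7 comes off first (add 7) ⇒ sub: x = 17 or -3.

Answer: x ∈ {-3, 17}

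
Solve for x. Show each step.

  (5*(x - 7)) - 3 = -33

Step 1. [(5*(x - 7)) - 3 = -33] the outer -3 inverts by adding 3 ⇒ sub: 5*(x - 7) = -30.
Step 2. [5*(x - 7) = -30] divide by the outer 5. So div: x - 7 = -6.
Step 3. [x - 7 = -6] add 7: x sits inside (… - 7), so sub: x = 1.

Answer: x ∈ {1}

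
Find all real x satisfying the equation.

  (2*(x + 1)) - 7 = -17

Step 1. [(2*(x + 1)) - 7 = -17] the outer -7 inverts by adding 7, so sub: 2*(x + 1) = -10.
Step 2. [2*(x + 1) = -10] 2 out front; divide by 2 ⇒ div: x + 1 = -5.
Step 3. [x + 1 = -5] the outer +1 inverts by subtracting 1. So sub: x = -6.

Answer: x ∈ {-6}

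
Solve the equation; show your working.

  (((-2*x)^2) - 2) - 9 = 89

Step 1. [(((-2*x)^2) - 2) - 9 = 89] 9 comes off first (add 9). So sub: ((-2*x)^2) - 2 = 98.
Step 2. [((-2*x)^2) - 2 = 98] -2 is outermost — add 2 both sides ⇒ sub: (-2*x)^2 = 100.
Step 3. [(-2*x)^2 = 100] √ both sides: 100 ≥ 0 gives two branches ⇒ sqrt: -2*x = 10 or -10.
Step 4. [-2*x = 10 or -10] divide by the outer -2. So div: x = -5 or 5.

Answer: x ∈ {-5, 5}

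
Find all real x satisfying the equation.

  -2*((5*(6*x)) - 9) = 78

Step 1. [-2*((5*(6*x)) - 9) = 78] leading coefficient -2: divide by -2. So div: (5*(6*x)) - 9 = -39.
Step 2. [(5*(6*x)) - 9 = -39] add 9: x sits inside (… - 9) ⇒ sub: 5*(6*x) = -30.
Step 3. [5*(6*x) = -30] LHS = 5·(…); ÷5 both sides. So div: 6*x = -6.
Step 4. [6*x = -6] 6 out front; divide by 6 ⇒ div: x = -1.

Answer: x ∈ {-1}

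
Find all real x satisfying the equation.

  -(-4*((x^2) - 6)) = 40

Step 1. [-(-4*((x^2) - 6)) = 40] leading − — multiply by −1. So neg: -4*((x^2) - 6) = -40.
Step 2. [-4*((x^2) - 6) = -40] leading coefficient -4: divide by -4. So div: (x^2) - 6 = 10.
Step 3. [(x^2) - 6 = 10] 6 comes off first (add 6), so sub: x^2 = 16.
Step 4. [x^2 = 16] √ both sides: 16 ≥ 0 gives two branches. So sqrt: x = 4 or -4.

Answer: x ∈ {-4, 4}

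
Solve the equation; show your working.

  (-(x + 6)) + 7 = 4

Step 1. [(-(x + 6)) + 7 = 4] peel the +7: subtract 7 from each side. So sub: -(x + 6) = -3.
Step 2. [-(x + 6) = -3] leading − — multiply by −1, so neg: x + 6 = 3.
Step 3. [x + 6 = 3] 6 comes off first (subtract 6) ⇒ sub: x = -3.

Answer: x ∈ {-3}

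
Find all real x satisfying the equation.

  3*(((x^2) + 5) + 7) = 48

Step 1. [3*(((x^2) + 5) + 7) = 48] LHS = 3·(…); ÷3 both sides, so div: ((x^2) + 5) + 7 = 16.
Step 2. [((x^2) + 5) + 7 = 16] subtract 7: x sits inside (… + 7). So sub: (x^2) + 5 = 9.
Step 3. [(x^2) + 5 = 9] subtract 5: x sits inside (… + 5), so sub: x^2 = 4.
Step 4. [x^2 = 4] √ both sides: 4 ≥ 0 gives two branches. So sqrt: x = 2 or -2.

Answer: x ∈ {-2, 2}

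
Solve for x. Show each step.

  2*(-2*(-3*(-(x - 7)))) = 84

Step 1. [2*(-2*(-3*(-(x - 7)))) = 84] divide by the outer 2. So div: -2*(-3*(-(x - 7))) = 42.
Step 2. [-2*(-3*(-(x - 7))) = 42] -2·(inner) — divide through by -2 ⇒ div: -3*(-(x - 7)) = -21.
Step 3. [-3*(-(x - 7)) = -21] -3·(inner) — divide through by -3 ⇒ div: -(x - 7) = 7.
Step 4. [-(x - 7) = 7] flip signs both sides, so neg: x - 7 = -7.
Step 5. [x - 7 = -7] add 7: x sits inside (… - 7) ⇒ sub: x = 0.

Answer: x ∈ {0}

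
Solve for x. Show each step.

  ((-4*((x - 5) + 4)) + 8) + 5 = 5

Step 1. [((-4*((x - 5) + 4)) + 8) + 5 = 5] peel the +5: subtract 5 from each side, so sub: (-4*((x - 5) + 4)) + 8 = 0.
Step 2. [(-4*((x - 5) + 4)) + 8 = 0] -4 divides every term; factor it out, so factor: ((x - 5) + 4) - 2 = 0.
Step 3. [((x - 5) + 4) - 2 = 0] the outer -2 inverts by adding 2, so sub: (x - 5) + 4 = 2.
Step 4. [(x - 5) + 4 = 2] the outer +4 inverts by subtracting 4. So sub: x - 5 = -2.
Step 5. [x - 5 = -2] 5 comes off first (add 5). So sub: x = 3.

Answer: x ∈ {3}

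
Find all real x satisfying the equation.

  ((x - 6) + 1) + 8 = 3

Step 1. [((x - 6) + 1) + 8 = 3] +8 is outermost — subtract 8 both sides ⇒ sub: (x - 6) + 1 = -5.
Step 2. [(x - 6) + 1 = -5] subtract 1: x sits inside (… + 1). So sub: x - 6 = -6.
Step 3. [x - 6 = -6] peel the -6: add 6 from each side, so sub: x = 0.

Answer: x ∈ {0}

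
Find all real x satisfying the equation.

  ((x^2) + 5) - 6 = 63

Step 1. [((x^2) + 5) - 6 = 63] peel the -6: add 6 from each side. So sub: (x^2) + 5 = 69.
Step 2. [(x^2) + 5 = 69] 5 comes off first (subtract 5) ⇒ sub: x^2 = 64.
Step 3. [x^2 = 64] 64 ≥ 0, LHS is (·)² — take ±√ ⇒ sqrt: x = 8 or -8.

Answer: x ∈ {-8, 8}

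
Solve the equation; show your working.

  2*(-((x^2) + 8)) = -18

Step 1. [2*(-((x^2) + 8)) = -18] LHS = 2·(…); ÷2 both sides. So div: -((x^2) + 8) = -9.
Step 2. [-((x^2) + 8) = -9] flip signs both sides ⇒ neg: (x^2) + 8 = 9.
Step 3. [(x^2) + 8 = 9] peel the +8: subtract 8 from each side, so sub: x^2 = 1.
Step 4. [x^2 = 1] √ both sides: 1 ≥ 0 gives two branches, so sqrt: x = 1 or -1.

Answer: x ∈ {-1, 1}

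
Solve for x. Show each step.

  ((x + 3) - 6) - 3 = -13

Step 1. [((x + 3) - 6) - 3 = -13] the outer -3 inverts by adding 3 ⇒ sub: (x + 3) - 6 = -10.
Step 2. [(x + 3) - 6 = -10] add 6: x sits inside (… - 6). So sub: x + 3 = -4.
Step 3. [x + 3 = -4] subtract 3: x sits inside (… + 3). So sub: x = -7.

Answer: x ∈ {-7}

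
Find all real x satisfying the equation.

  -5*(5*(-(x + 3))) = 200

Step 1. [-5*(5*(-(x + 3))) = 200] -5·(inner) — divide through by -5 ⇒ div: 5*(-(x + 3)) = -40.
Step 2. [5*(-(x + 3)) = -40] leading coefficient 5: divide by 5, so div: -(x + 3) = -8.
Step 3. [-(x + 3) = -8] LHS negated; negate both sides. So neg: x + 3 = 8.
Step 4. [x + 3 = 8] 3 comes off first (subtract 3) ⇒ sub: x = 5.

Answer: x ∈ {5}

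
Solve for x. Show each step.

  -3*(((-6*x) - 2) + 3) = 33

Step 1. [-3*(((-6*x) - 2) + 3) = 33] -3 out front; divide by -3 ⇒ div: ((-6*x) - 2) + 3 = -11.
Step 2. [((-6*x) - 2) + 3 = -11] the outer +3 inverts by subtracting 3 ⇒ sub: (-6*x) - 2 = -14.
Step 3. [(-6*x) - 2 = -14] add 2: x sits inside (… - 2) ⇒ sub: -6*x = -12.
Step 4. [-6*x = -12] leading coefficient -6: divide by -6, so div: x = 2.

Answer: x ∈ {2}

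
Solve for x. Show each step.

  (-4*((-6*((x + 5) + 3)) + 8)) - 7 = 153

Step 1. [(-4*((-6*((x + 5) + 3)) + 8)) - 7 = 153] peel the -7: add 7 from each side, so sub: -4*((-6*((x + 5) + 3)) + 8) = 160.
Step 2. [-4*((-6*((x + 5) + 3)) + 8) = 160] divide by the outer -4 ⇒ div: (-6*((x + 5) + 3)) + 8 = -40.
Step 3. [(-6*((x + 5) + 3)) + 8 = -40] subtract 8: x sits inside (… + 8) ⇒ sub: -6*((x + 5) + 3) = -48.
Step 4. [-6*((x + 5) + 3) = -48] divide by the outer -6, so div: (x + 5) + 3 = 8.
Step 5. [(x + 5) + 3 = 8] +3 is outermost — subtract 3 both sides, so sub: x + 5 = 5.
Step 6. [x + 5 = 5] 5 comes off first (subtract 5) ⇒ sub: x = 0.

Answer: x ∈ {0}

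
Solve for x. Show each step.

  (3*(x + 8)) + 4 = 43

Step 1. [(3*(x + 8)) + 4 = 43] subtract 4: x sits inside (… + 4). So sub: 3*(x + 8) = 39.
Step 2. [3*(x + 8) = 39] 3 out front; divide by 3 ⇒ div: x + 8 = 13.
Step 3. [x + 8 = 13] +8 is outermost — subtract 8 both sides. So sub: x = 5.

Answer: x ∈ {5}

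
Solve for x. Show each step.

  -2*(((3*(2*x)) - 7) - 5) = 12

Step 1. [-2*(((3*(2*x)) - 7) - 5) = 12] -2·(inner) — divide through by -2, so div: ((3*(2*x)) - 7) - 5 = -6.
Step 2. [((3*(2*x)) - 7) - 5 = -6] add 5: x sits inside (… - 5). So sub: (3*(2*x)) - 7 = -1.
Step 3. [(3*(2*x)) - 7 = -1] -7 is outermost — add 7 both sides, so sub: 3*(2*x) = 6.
Step 4. [3*(2*x) = 6] leading coefficient 3: divide by 3. So div: 2*x = 2.
Step 5. [2*x = 2] 2·(inner) — divide through by 2. So div: x = 1.

Answer: x ∈ {1}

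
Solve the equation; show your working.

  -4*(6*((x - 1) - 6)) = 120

Step 1. [-4*(6*((x - 1) - 6)) = 120] LHS = -4·(…); ÷-4 both sides ⇒ div: 6*((x - 1) - 6) = -30.
Step 2. [6*((x - 1) - 6) = -30] 6 out front; divide by 6. So div: (x - 1) - 6 = -5.
Step 3. [(x - 1) - 6 = -5] peel the -6: add 6 from each side. So sub: x - 1 = 1.
Step 4. [x - 1 = 1] 1 comes off first (add 1), so sub: x = 2.

Answer: x ∈ {2}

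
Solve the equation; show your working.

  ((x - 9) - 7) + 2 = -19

Step 1. [((x - 9) - 7) + 2 = -19] +2 is outermost — subtract 2 both sides. So sub: (x - 9) - 7 = -21.
Step 2. [(x - 9) - 7 = -21] add 7: x sits inside (… - 7), so sub: x - 9 = -14.
Step 3. [x - 9 = -14] the outer -9 inverts by adding 9. So sub: x = -5.

Answer: x ∈ {-5}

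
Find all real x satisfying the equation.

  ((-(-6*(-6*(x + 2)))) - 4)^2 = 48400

Step 1. [((-(-6*(-6*(x + 2)))) - 4)^2 = 48400] LHS squared, RHS 48400 ≥ 0: apply √ (±). So sqrt: (-(-6*(-6*(x + 2)))) - 4 = 220 or -220.
Step 2. [(-(-6*(-6*(x + 2)))) - 4 = 220 or -220] 4 comes off first (add 4). So sub: -(-6*(-6*(x + 2))) = 224 or -216.
Step 3. [-(-6*(-6*(x + 2))) = 224 or -216] LHS negated; negate both sides. So neg: -6*(-6*(x + 2)) = -224 or 216.
Step 4. [-6*(-6*(x + 2)) = -224 or 216] divide by the outer -6. So div: -6*(x + 2) = 112/3 or -36.
Step 5. [-6*(x + 2) = 112/3 or -36] -6·(inner) — divide through by -6. So div: x + 2 = -56/9 or 6.
Step 6. [x + 2 = -56/9 or 6] the outer +2 inverts by subtracting 2. So sub: x = -74/9 or 4.

Answer: x ∈ {-74/9, 4}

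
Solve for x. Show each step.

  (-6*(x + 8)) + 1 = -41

Step 1. [(-6*(x + 8)) + 1 = -41] subtract 1: x sits inside (… + 1), so sub: -6*(x + 8) = -42.
Step 2. [-6*(x + 8) = -42] leading coefficient -6: divide by -6, so div: x + 8 = 7.
Step 3. [x + 8 = 7] subtract 8: x sits inside (… + 8) ⇒ sub: x = -1.

Answer: x ∈ {-1}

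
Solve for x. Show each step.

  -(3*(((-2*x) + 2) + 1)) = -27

Step 1. [-(3*(((-2*x) + 2) + 1)) = -27] LHS negated; negate both sides ⇒ neg: 3*(((-2*x) + 2) + 1) = 27.
Step 2. [3*(((-2*x) + 2) + 1) = 27] LHS = 3·(…); ÷3 both sides. So div: ((-2*x) + 2) + 1 = 9.
Step 3. [((-2*x) + 2) + 1 = 9] the outer +1 inverts by subtracting 1. So sub: (-2*x) + 2 = 8.
Step 4. [(-2*x) + 2 = 8] -2 | LHS and -2 | 8: pull -2 out. So factor: x - 1 = -4.
Step 5. [x - 1 = -4] add 1: x sits inside (… - 1). So sub: x = -3.

Answer: x ∈ {-3}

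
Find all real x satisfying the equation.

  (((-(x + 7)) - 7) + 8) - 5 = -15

Step 1. [(((-(x + 7)) - 7) + 8) - 5 = -15] -5 is outermost — add 5 both sides, so sub: ((-(x + 7)) - 7) + 8 = -10.
Step 2. [((-(x + 7)) - 7) + 8 = -10] +8 is outermost — subtract 8 both sides, so sub: (-(x + 7)) - 7 = -18.
Step 3. [(-(x + 7)) - 7 = -18] the outer -7 inverts by adding 7 ⇒ sub: -(x + 7) = -11.
Step 4. [-(x + 7) = -11] leading − — multiply by −1 ⇒ neg: x + 7 = 11.
Step 5. [x + 7 = 11] the outer +7 inverts by subtracting 7 ⇒ sub: x = 4.

Answer: x ∈ {4}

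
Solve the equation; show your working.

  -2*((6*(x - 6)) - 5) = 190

Step 1. [-2*((6*(x - 6)) - 5) = 190] -2·(inner) — divide through by -2, so div: (6*(x - 6)) - 5 = -95.
Step 2. [(6*(x - 6)) - 5 = -95] peel the -5: add 5 from each side, so sub: 6*(x - 6) = -90.
Step 3. [6*(x - 6) = -90] leading coefficient 6: divide by 6, so div: x - 6 = -15.
Step 4. [x - 6 = -15] -6 is outermost — add 6 both sides ⇒ sub: x = -9.

Answer: x ∈ {-9}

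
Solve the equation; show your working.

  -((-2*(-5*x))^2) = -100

Step 1. [-((-2*(-5*x))^2) = -100] LHS negated; negate both sides ⇒ neg: (-2*(-5*x))^2 = 100.
Step 2. [(-2*(-5*x))^2 = 100] LHS squared, RHS 100 ≥ 0: apply √ (±) ⇒ sqrt: -2*(-5*x) = 10 or -10.
Step 3. [-2*(-5*x) = 10 or -10] LHS = -2·(…); ÷-2 both sides ⇒ div: -5*x = -5 or 5.
Step 4. [-5*x = -5 or 5] LHS = -5·(…); ÷-5 both sides, so div: x = 1 or -1.

Answer: x ∈ {-1, 1}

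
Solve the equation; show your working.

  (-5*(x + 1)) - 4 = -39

Step 1. [(-5*(x + 1)) - 4 = -39] -4 is outermost — add 4 both sides. So sub: -5*(x + 1) = -35.
Step 2. [-5*(x + 1) = -35] -5·(inner) — divide through by -5, so div: x + 1 = 7.
Step 3. [x + 1 = 7] +1 is outermost — subtract 1 both sides ⇒ sub: x = 6.

Answer: x ∈ {6}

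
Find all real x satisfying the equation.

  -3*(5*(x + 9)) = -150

Step 1. [-3*(5*(x + 9)) = -150] -3 out front; divide by -3. So div: 5*(x + 9) = 50.
Step 2. [5*(x + 9) = 50] 5 out front; divide by 5 ⇒ div: x + 9 = 10.
Step 3. [x + 9 = 10] the outer +9 inverts by subtracting 9, so sub: x = 1.

Answer: x ∈ {1}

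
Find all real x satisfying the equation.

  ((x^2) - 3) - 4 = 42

Step 1. [((x^2) - 3) - 4 = 42] peel the -4: add 4 from each side ⇒ sub: (x^2) - 3 = 46.
Step 2. [(x^2) - 3 = 46] 3 comes off first (add 3). So sub: x^2 = 49.
Step 3. [x^2 = 49] LHS squared, RHS 49 ≥ 0: apply √ (±) ⇒ sqrt: x = 7 or -7.

Answer: x ∈ {-7, 7}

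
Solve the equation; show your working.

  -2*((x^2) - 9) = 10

Step 1. [-2*((x^2) - 9) = 10] -2 out front; divide by -2 ⇒ div: (x^2) - 9 = -5.
Step 2. [(x^2) - 9 = -5] -9 is outermost — add 9 both sides. So sub: x^2 = 4.
Step 3. [x^2 = 4] √ both sides: 4 ≥ 0 gives two branches, so sqrt: x = 2 or -2.

Answer: x ∈ {-2, 2}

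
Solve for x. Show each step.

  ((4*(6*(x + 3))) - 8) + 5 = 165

Step 1. [((4*(6*(x + 3))) - 8) + 5 = 165] +5 is outermost — subtract 5 both sides. So sub: (4*(6*(x + 3))) - 8 = 160.
Step 2. [(4*(6*(x + 3))) - 8 = 160] 4 | LHS and 4 | 160: pull 4 out ⇒ factor: (6*(x + 3)) - 2 = 40.
Step 3. [(6*(x + 3)) - 2 = 40] peel the -2: add 2 from each side. So sub: 6*(x + 3) = 42.
Step 4. [6*(x + 3) = 42] LHS = 6·(…); ÷6 both sides, so div: x + 3 = 7.
Step 5. [x + 3 = 7] +3 is outermost — subtract 3 both sides, so sub: x = 4.

Answer: x ∈ {4}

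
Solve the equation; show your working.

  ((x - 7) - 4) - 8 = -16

Step 1. [((x - 7) - 4) - 8 = -16] peel the -8: add 8 from each side. So sub: (x - 7) - 4 = -8.
Step 2. [(x - 7) - 4 = -8] -4 is outermost — add 4 both sides, so sub: x - 7 = -4.
Step 3. [x - 7 = -4] -7 is outermost — add 7 both sides, so sub: x = 3.

Answer: x ∈ {3}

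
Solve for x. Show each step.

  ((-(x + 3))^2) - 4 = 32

Step 1. [((-(x + 3))^2) - 4 = 32] the outer -4 inverts by adding 4 ⇒ sub: (-(x + 3))^2 = 36.
Step 2. [(-(x + 3))^2 = 36] √ both sides: 36 ≥ 0 gives two branches, so sqrt: -(x + 3) = 6 or -6.
Step 3. [-(x + 3) = 6 or -6] flip signs both sides, so neg: x + 3 = -6 or 6.
Step 4. [x + 3 = -6 or 6] +3 is outermost — subtract 3 both sides. So sub: x = -9 or 3.

Answer: x ∈ {-9, 3}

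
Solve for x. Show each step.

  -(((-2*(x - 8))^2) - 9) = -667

Step 1. [-(((-2*(x - 8))^2) - 9) = -667] flip signs both sides. So neg: ((-2*(x - 8))^2) - 9 = 667.
Step 2. [((-2*(x - 8))^2) - 9 = 667] -9 is outermost — add 9 both sides. So sub: (-2*(x - 8))^2 = 676.
Step 3. [(-2*(x - 8))^2 = 676] √ both sides: 676 ≥ 0 gives two branches, so sqrt: -2*(x - 8) = 26 or -26.
Step 4. [-2*(x - 8) = 26 or -26] divide by the outer -2, so div: x - 8 = -13 or 13.
Step 5. [x - 8 = -13 or 13] the outer -8 inverts by adding 8. So sub: x = -5 or 21.

Answer: x ∈ {-5, 21}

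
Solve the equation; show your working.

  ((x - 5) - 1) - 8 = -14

Step 1. [((x - 5) - 1) - 8 = -14] peel the -8: add 8 from each side, so sub: (x - 5) - 1 = -6.
Step 2. [(x - 5) - 1 = -6] the outer -1 inverts by adding 1, so sub: x - 5 = -5.
Step 3. [x - 5 = -5] 5 comes off first (add 5), so sub: x = 0.

Answer: x ∈ {0}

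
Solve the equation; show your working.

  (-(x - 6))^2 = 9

Step 1. [(-(x - 6))^2 = 9] √ both sides: 9 ≥ 0 gives two branches ⇒ sqrt: -(x - 6) = 3 or -3.
Step 2. [-(x - 6) = 3 or -3] leading − — multiply by −1. So neg: x - 6 = -3 or 3.
Step 3. [x - 6 = -3 or 3] -6 is outermost — add 6 both sides, so sub: x = 3 or 9.

Answer: x ∈ {3, 9}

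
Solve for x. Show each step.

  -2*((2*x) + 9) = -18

Step 1. [-2*((2*x) + 9) = -18] divide by the outer -2 ⇒ div: (2*x) + 9 = 9.
Step 2. [(2*x) + 9 = 9] +9 is outermost — subtract 9 both sides ⇒ sub: 2*x = 0.
Step 3. [2*x = 0] LHS = 2·(…); ÷2 both sides ⇒ div: x = 0.

Answer: x ∈ {0}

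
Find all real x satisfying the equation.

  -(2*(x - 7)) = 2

Step 1. [-(2*(x - 7)) = 2] flip signs both sides, so neg: 2*(x - 7) = -2.
Step 2. [2*(x - 7) = -2] leading coefficient 2: divide by 2, so div: x - 7 = -1.
Step 3. [x - 7 = -1] peel the -7: add 7 from each side, so sub: x = 6.

Answer: x ∈ {6}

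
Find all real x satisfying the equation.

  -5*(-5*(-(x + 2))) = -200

Step 1. [-5*(-5*(-(x + 2))) = -200] divide by the outer -5. So div: -5*(-(x + 2)) = 40.
Step 2. [-5*(-(x + 2)) = 40] -5 out front; divide by -5, so div: -(x + 2) = -8.
Step 3. [-(x + 2) = -8] leading − — multiply by −1 ⇒ neg: x + 2 = 8.
Step 4. [x + 2 = 8] +2 is outermost — subtract 2 both sides. So sub: x = 6.

Answer: x ∈ {6}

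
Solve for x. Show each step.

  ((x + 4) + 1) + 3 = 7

Step 1. [((x + 4) + 1) + 3 = 7] 3 comes off first (subtract 3). So sub: (x + 4) + 1 = 4.
Step 2. [(x + 4) + 1 = 4] peel the +1: subtract 1 from each side, so sub: x + 4 = 3.
Step 3. [x + 4 = 3] 4 comes off first (subtract 4). So sub: x = -1.

Answer: x ∈ {-1}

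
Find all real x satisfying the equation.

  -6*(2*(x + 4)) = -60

Step 1. [-6*(2*(x + 4)) = -60] -6·(inner) — divide through by -6, so div: 2*(x + 4) = 10.
Step 2. [2*(x + 4) = 10] divide by the outer 2, so div: x + 4 = 5.
Step 3. [x + 4 = 5] the outer +4 inverts by subtracting 4 ⇒ sub: x = 1.

Answer: x ∈ {1}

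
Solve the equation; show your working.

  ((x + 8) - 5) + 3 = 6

Step 1. [((x + 8) - 5) + 3 = 6] peel the +3: subtract 3 from each side. So sub: (x + 8) - 5 = 3.
Step 2. [(x + 8) - 5 = 3] add 5: x sits inside (… - 5), so sub: x + 8 = 8.
Step 3. [x + 8 = 8] the outer +8 inverts by subtracting 8. So sub: x = 0.

Answer: x ∈ {0}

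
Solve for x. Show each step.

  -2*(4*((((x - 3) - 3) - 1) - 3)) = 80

Step 1. [-2*(4*((((x - 3) - 3) - 1) - 3)) = 80] LHS = -2·(…); ÷-2 both sides. So div: 4*((((x - 3) - 3) - 1) - 3) = -40.
Step 2. [4*((((x - 3) - 3) - 1) - 3) = -40] leading coefficient 4: divide by 4 ⇒ div: (((x - 3) - 3) - 1) - 3 = -10.
Step 3. [(((x - 3) - 3) - 1) - 3 = -10] add 3: x sits inside (… - 3), so sub: ((x - 3) - 3) - 1 = -7.
Step 4. [((x - 3) - 3) - 1 = -7] the outer -1 inverts by adding 1 ⇒ sub: (x - 3) - 3 = -6.
Step 5. [(x - 3) - 3 = -6] 3 comes off first (add 3). So sub: x - 3 = -3.
Step 6. [x - 3 = -3] peel the -3: add 3 from each side, so sub: x = 0.

Answer: x ∈ {0}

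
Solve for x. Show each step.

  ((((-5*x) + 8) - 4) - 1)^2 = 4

Step 1. [((((-5*x) + 8) - 4) - 1)^2 = 4] LHS squared, RHS 4 ≥ 0: apply √ (±), so sqrt: (((-5*x) + 8) - 4) - 1 = 2 or -2.
Step 2. [(((-5*x) + 8) - 4) - 1 = 2 or -2] peel the -1: add 1 from each side. So sub: ((-5*x) + 8) - 4 = 3 or -1.
Step 3. [((-5*x) + 8) - 4 = 3 or -1] the outer -4 inverts by adding 4. So sub: (-5*x) + 8 = 7 or 3.
Step 4. [(-5*x) + 8 = 7 or 3] +8 is outermost — subtract 8 both sides, so sub: -5*x = -1 or -5.
Step 5. [-5*x = -1 or -5] LHS = -5·(…); ÷-5 both sides, so div: x = 1/5 or 1.

Answer: x ∈ {1/5, 1}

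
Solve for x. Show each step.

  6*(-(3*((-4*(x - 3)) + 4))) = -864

Step 1. [6*(-(3*((-4*(x - 3)) + 4))) = -864] 6 out front; divide by 6. So div: -(3*((-4*(x - 3)) + 4)) = -144.
Step 2. [-(3*((-4*(x - 3)) + 4)) = -144] leading − — multiply by −1, so neg: 3*((-4*(x - 3)) + 4) = 144.
Step 3. [3*((-4*(x - 3)) + 4) = 144] leading coefficient 3: divide by 3. So div: (-4*(x - 3)) + 4 = 48.
Step 4. [(-4*(x - 3)) + 4 = 48] -4 divides every term; factor it out ⇒ factor: (x - 3) - 1 = -12.
Step 5. [(x - 3) - 1 = -12] the outer -1 inverts by adding 1, so sub: x - 3 = -11.
Step 6. [x - 3 = -11] the outer -3 inverts by adding 3. So sub: x = -8.

Answer: x ∈ {-8}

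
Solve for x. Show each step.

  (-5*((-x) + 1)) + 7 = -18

Step 1. [(-5*((-x) + 1)) + 7 = -18] +7 is outermost — subtract 7 both sides. So sub: -5*((-x) + 1) = -25.
Step 2. [-5*((-x) + 1) = -25] divide by the outer -5. So div: (-x) + 1 = 5.
Step 3. [(-x) + 1 = 5] +1 is outermost — subtract 1 both sides ⇒ sub: -x = 4.
Step 4. [-x = 4] leading − — multiply by −1 ⇒ neg: x = -4.

Answer: x ∈ {-4}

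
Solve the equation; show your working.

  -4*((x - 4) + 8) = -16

Step 1. [-4*((x - 4) + 8) = -16] -4 out front; divide by -4. So div: (x - 4) + 8 = 4.
Step 2. [(x - 4) + 8 = 4] the outer +8 inverts by subtracting 8. So sub: x - 4 = -4.
Step 3. [x - 4 = -4] -4 is outermost — add 4 both sides. So sub: x = 0.

Answer: x ∈ {0}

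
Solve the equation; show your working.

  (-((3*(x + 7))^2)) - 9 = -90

Step 1. [(-((3*(x + 7))^2)) - 9 = -90] -9 is outermost — add 9 both sides. So sub: -((3*(x + 7))^2) = -81.
Step 2. [-((3*(x + 7))^2) = -81] flip signs both sides. So neg: (3*(x + 7))^2 = 81.
Step 3. [(3*(x + 7))^2 = 81] 81 ≥ 0, LHS is (·)² — take ±√. So sqrt: 3*(x + 7) = 9 or -9.
Step 4. [3*(x + 7) = 9 or -9] leading coefficient 3: divide by 3. So div: x + 7 = 3 or -3.
Step 5. [x + 7 = 3 or -3] +7 is outermost — subtract 7 both sides. So sub: x = -4 or -10.

Answer: x ∈ {-10, -4}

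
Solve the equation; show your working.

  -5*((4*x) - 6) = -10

Step 1. [-5*((4*x) - 6) = -10] -5 out front; divide by -5 ⇒ div: (4*x) - 6 = 2.
Step 2. [(4*x) - 6 = 2] add 6: x sits inside (… - 6), so sub: 4*x = 8.
Step 3. [4*x = 8] leading coefficient 4: divide by 4 ⇒ div: x = 2.

Answer: x ∈ {2}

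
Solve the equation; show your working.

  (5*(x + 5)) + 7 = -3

Step 1. [(5*(x + 5)) + 7 = -3] peel the +7: subtract 7 from each side ⇒ sub: 5*(x + 5) = -10.
Step 2. [5*(x + 5) = -10] 5·(inner) — divide through by 5. So div: x + 5 = -2.
Step 3. [x + 5 = -2] subtract 5: x sits inside (… + 5). So sub: x = -7.

Answer: x ∈ {-7}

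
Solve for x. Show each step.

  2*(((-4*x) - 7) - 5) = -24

Step 1. [2*(((-4*x) - 7) - 5) = -24] 2 out front; divide by 2, so div: ((-4*x) - 7) - 5 = -12.
Step 2. [((-4*x) - 7) - 5 = -12] the outer -5 inverts by adding 5, so sub: (-4*x) - 7 = -7.
Step 3. [(-4*x) - 7 = -7] peel the -7: add 7 from each side. So sub: -4*x = 0.
Step 4. [-4*x = 0] -4 out front; divide by -4, so div: x = 0.

Answer: x ∈ {0}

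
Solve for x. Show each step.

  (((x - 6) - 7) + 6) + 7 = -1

Step 1. [(((x - 6) - 7) + 6) + 7 = -1] subtract 7: x sits inside (… + 7). So sub: ((x - 6) - 7) + 6 = -8.
Step 2. [((x - 6) - 7) + 6 = -8] peel the +6: subtract 6 from each side ⇒ sub: (x - 6) - 7 = -14.
Step 3. [(x - 6) - 7 = -14] 7 comes off first (add 7) ⇒ sub: x - 6 = -7.
Step 4. [x - 6 = -7] peel the -6: add 6 from each side, so sub: x = -1.

Answer: x ∈ {-1}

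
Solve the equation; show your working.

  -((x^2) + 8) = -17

Step 1. [-((x^2) + 8) = -17] flip signs both sides ⇒ neg: (x^2) + 8 = 17.
Step 2. [(x^2) + 8 = 17] 8 comes off first (subtract 8), so sub: x^2 = 9.
Step 3. [x^2 = 9] LHS squared, RHS 9 ≥ 0: apply √ (±), so sqrt: x = 3 or -3.

Answer: x ∈ {-3, 3}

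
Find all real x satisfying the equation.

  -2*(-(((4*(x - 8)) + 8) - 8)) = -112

Step 1. [-2*(-(((4*(x - 8)) + 8) - 8)) = -112] divide by the outer -2. So div: -(((4*(x - 8)) + 8) - 8) = 56.
Step 2. [-(((4*(x - 8)) + 8) - 8) = 56] LHS negated; negate both sides, so neg: ((4*(x - 8)) + 8) - 8 = -56.
Step 3. [((4*(x - 8)) + 8) - 8 = -56] -8 is outermost — add 8 both sides, so sub: (4*(x - 8)) + 8 = -48.
Step 4. [(4*(x - 8)) + 8 = -48] common factor 4 (LHS and -48) — divide through, so factor: (x - 8) + 2 = -12.
Step 5. [(x - 8) + 2 = -12] +2 is outermost — subtract 2 both sides ⇒ sub: x - 8 = -14.
Step 6. [x - 8 = -14] peel the -8: add 8 from each side, so sub: x = -6.

Answer: x ∈ {-6}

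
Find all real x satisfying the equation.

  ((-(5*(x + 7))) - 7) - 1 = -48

Step 1. [((-(5*(x + 7))) - 7) - 1 = -48] 1 comes off first (add 1). So sub: (-(5*(x + 7))) - 7 = -47.
Step 2. [(-(5*(x + 7))) - 7 = -47] 7 comes off first (add 7). So sub: -(5*(x + 7)) = -40.
Step 3. [-(5*(x + 7)) = -40] flip signs both sides ⇒ neg: 5*(x + 7) = 40.
Step 4. [5*(x + 7) = 40] LHS = 5·(…); ÷5 both sides ⇒ div: x + 7 = 8.
Step 5. [x + 7 = 8] +7 is outermost — subtract 7 both sides ⇒ sub: x = 1.

Answer: x ∈ {1}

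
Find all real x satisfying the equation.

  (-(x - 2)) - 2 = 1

Step 1. [(-(x - 2)) - 2 = 1] add 2: x sits inside (… - 2) ⇒ sub: -(x - 2) = 3.
Step 2. [-(x - 2) = 3] leading − — multiply by −1, so neg: x - 2 = -3.
Step 3. [x - 2 = -3] the outer -2 inverts by adding 2 ⇒ sub: x = -1.

Answer: x ∈ {-1}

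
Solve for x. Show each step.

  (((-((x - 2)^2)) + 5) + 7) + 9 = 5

Step 1. [(((-((x - 2)^2)) + 5) + 7) + 9 = 5] subtract 9: x sits inside (… + 9). So sub: ((-((x - 2)^2)) + 5) + 7 = -4.
Step 2. [((-((x - 2)^2)) + 5) + 7 = -4] the outer +7 inverts by subtracting 7, so sub: (-((x - 2)^2)) + 5 = -11.
Step 3. [(-((x - 2)^2)) + 5 = -11] +5 is outermost — subtract 5 both sides, so sub: -((x - 2)^2) = -16.
Step 4. [-((x - 2)^2) = -16] LHS negated; negate both sides ⇒ neg: (x - 2)^2 = 16.
Step 5. [(x - 2)^2 = 16] LHS squared, RHS 16 ≥ 0: apply √ (±). So sqrt: x - 2 = 4 or -4.
Step 6. [x - 2 = 4 or -4] add 2: x sits inside (… - 2), so sub: x = 6 or -2.

Answer: x ∈ {-2, 6}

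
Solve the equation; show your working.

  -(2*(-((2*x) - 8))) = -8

Step 1. [-(2*(-((2*x) - 8))) = -8] flip signs both sides ⇒ neg: 2*(-((2*x) - 8)) = 8.
Step 2. [2*(-((2*x) - 8)) = 8] leading coefficient 2: divide by 2. So div: -((2*x) - 8) = 4.
Step 3. [-((2*x) - 8) = 4] LHS negated; negate both sides. So neg: (2*x) - 8 = -4.
Step 4. [(2*x) - 8 = -4] add 8: x sits inside (… - 8), so sub: 2*x = 4.
Step 5. [2*x = 4] 2·(inner) — divide through by 2. So div: x = 2.

Answer: x ∈ {2}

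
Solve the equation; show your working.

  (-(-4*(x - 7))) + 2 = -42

Step 1. [(-(-4*(x - 7))) + 2 = -42] subtract 2: x sits inside (… + 2) ⇒ sub: -(-4*(x - 7)) = -44.
Step 2. [-(-4*(x - 7)) = -44] flip signs both sides. So neg: -4*(x - 7) = 44.
Step 3. [-4*(x - 7) = 44] -4 out front; divide by -4. So div: x - 7 = -11.
Step 4. [x - 7 = -11] peel the -7: add 7 from each side ⇒ sub: x = -4.

Answer: x ∈ {-4}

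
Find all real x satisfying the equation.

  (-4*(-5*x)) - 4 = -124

Step 1. [(-4*(-5*x)) - 4 = -124] -4 is outermost — add 4 both sides ⇒ sub: -4*(-5*x) = -120.
Step 2. [-4*(-5*x) = -120] leading coefficient -4: divide by -4 ⇒ div: -5*x = 30.
Step 3. [-5*x = 30] -5·(inner) — divide through by -5. So div: x = -6.

Answer: x ∈ {-6}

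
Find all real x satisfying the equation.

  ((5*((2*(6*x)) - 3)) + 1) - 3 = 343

Step 1. [((5*((2*(6*x)) - 3)) + 1) - 3 = 343] peel the -3: add 3 from each side ⇒ sub: (5*((2*(6*x)) - 3)) + 1 = 346.
Step 2. [(5*((2*(6*x)) - 3)) + 1 = 346] peel the +1: subtract 1 from each side. So sub: 5*((2*(6*x)) - 3) = 345.
Step 3. [5*((2*(6*x)) - 3) = 345] 5·(inner) — divide through by 5, so div: (2*(6*x)) - 3 = 69.
Step 4. [(2*(6*x)) - 3 = 69] add 3: x sits inside (… - 3). So sub: 2*(6*x) = 72.
Step 5. [2*(6*x) = 72] LHS = 2·(…); ÷2 both sides. So div: 6*x = 36.
Step 6. [6*x = 36] leading coefficient 6: divide by 6. So div: x = 6.

Answer: x ∈ {6}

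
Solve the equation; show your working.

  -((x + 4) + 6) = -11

Step 1. [-((x + 4) + 6) = -11] flip signs both sides, so neg: (x + 4) + 6 = 11.
Step 2. [(x + 4) + 6 = 11] peel the +6: subtract 6 from each side. So sub: x + 4 = 5.
Step 3. [x + 4 = 5] the outer +4 inverts by subtracting 4. So sub: x = 1.

Answer: x ∈ {1}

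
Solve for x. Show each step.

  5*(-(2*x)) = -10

Step 1. [5*(-(2*x)) = -10] divide by the outer 5. So div: -(2*x) = -2.
Step 2. [-(2*x) = -2] leading − — multiply by −1. So neg: 2*x = 2.
Step 3. [2*x = 2] 2·(inner) — divide through by 2, so div: x = 1.

Answer: x ∈ {1}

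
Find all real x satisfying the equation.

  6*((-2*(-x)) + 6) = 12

Step 1. [6*((-2*(-x)) + 6) = 12] 6 out front; divide by 6, so div: (-2*(-x)) + 6 = 2.
Step 2. [(-2*(-x)) + 6 = 2] peel the +6: subtract 6 from each side, so sub: -2*(-x) = -4.
Step 3. [-2*(-x) = -4] divide by the outer -2. So div: -x = 2.
Step 4. [-x = 2] LHS negated; negate both sides, so neg: x = -2.

Answer: x ∈ {-2}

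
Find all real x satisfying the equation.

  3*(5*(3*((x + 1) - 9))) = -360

Step 1. [3*(5*(3*((x + 1) - 9))) = -360] leading coefficient 3: divide by 3. So div: 5*(3*((x + 1) - 9)) = -120.
Step 2. [5*(3*((x + 1) - 9)) = -120] leading coefficient 5: divide by 5, so div: 3*((x + 1) - 9) = -24.
Step 3. [3*((x + 1) - 9) = -24] divide by the outer 3, so div: (x + 1) - 9 = -8.
Step 4. [(x + 1) - 9 = -8] peel the -9: add 9 from each side ⇒ sub: x + 1 = 1.
Step 5. [x + 1 = 1] 1 comes off first (subtract 1) ⇒ sub: x = 0.

Answer: x ∈ {0}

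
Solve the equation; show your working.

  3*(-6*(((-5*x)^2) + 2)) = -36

Step 1. [3*(-6*(((-5*x)^2) + 2)) = -36] LHS = 3·(…); ÷3 both sides. So div: -6*(((-5*x)^2) + 2) = -12.
Step 2. [-6*(((-5*x)^2) + 2) = -12] divide by the outer -6, so div: ((-5*x)^2) + 2 = 2.
Step 3. [((-5*x)^2) + 2 = 2] the outer +2 inverts by subtracting 2, so sub: (-5*x)^2 = 0.
Step 4. [(-5*x)^2 = 0] 0 ≥ 0, LHS is (·)² — take ±√ ⇒ sqrt: -5*x = 0.
Step 5. [-5*x = 0] leading coefficient -5: divide by -5, so div: x = 0.

Answer: x ∈ {0}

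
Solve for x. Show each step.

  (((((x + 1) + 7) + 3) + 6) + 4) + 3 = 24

Step 1. [(((((x + 1) + 7) + 3) + 6) + 4) + 3 = 24] subtract 3: x sits inside (… + 3), so sub: ((((x + 1) + 7) + 3) + 6) + 4 = 21.
Step 2. [((((x + 1) + 7) + 3) + 6) + 4 = 21] peel the +4: subtract 4 from each side ⇒ sub: (((x + 1) + 7) + 3) + 6 = 17.
Step 3. [(((x + 1) + 7) + 3) + 6 = 17] +6 is outermost — subtract 6 both sides. So sub: ((x + 1) + 7) + 3 = 11.
Step 4. [((x + 1) + 7) + 3 = 11] +3 is outermost — subtract 3 both sides ⇒ sub: (x + 1) + 7 = 8.
Step 5. [(x + 1) + 7 = 8] 7 comes off first (subtract 7) ⇒ sub: x + 1 = 1.
Step 6. [x + 1 = 1] 1 comes off first (subtract 1), so sub: x = 0.

Answer: x ∈ {0}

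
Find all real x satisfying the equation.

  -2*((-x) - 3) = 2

Step 1. [-2*((-x) - 3) = 2] leading coefficient -2: divide by -2 ⇒ div: (-x) - 3 = -1.
Step 2. [(-x) - 3 = -1] add 3: x sits inside (… - 3). So sub: -x = 2.
Step 3. [-x = 2] LHS negated; negate both sides ⇒ neg: x = -2.

Answer: x ∈ {-2}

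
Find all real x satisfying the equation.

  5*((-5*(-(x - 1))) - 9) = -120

Step 1. [5*((-5*(-(x - 1))) - 9) = -120] divide by the outer 5 ⇒ div: (-5*(-(x - 1))) - 9 = -24.
Step 2. [(-5*(-(x - 1))) - 9 = -24] -9 is outermost — add 9 both sides, so sub: -5*(-(x - 1)) = -15.
Step 3. [-5*(-(x - 1)) = -15] -5 out front; divide by -5 ⇒ div: -(x - 1) = 3.
Step 4. [-(x - 1) = 3] leading − — multiply by −1. So neg: x - 1 = -3.
Step 5. [x - 1 = -3] -1 is outermost — add 1 both sides, so sub: x = -2.

Answer: x ∈ {-2}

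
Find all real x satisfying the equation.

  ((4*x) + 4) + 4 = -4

Step 1. [((4*x) + 4) + 4 = -4] the outer +4 inverts by subtracting 4 ⇒ sub: (4*x) + 4 = -8.
Step 2. [(4*x) + 4 = -8] the outer +4 inverts by subtracting 4. So sub: 4*x = -12.
Step 3. [4*x = -12] leading coefficient 4: divide by 4 ⇒ div: x = -3.

Answer: x ∈ {-3}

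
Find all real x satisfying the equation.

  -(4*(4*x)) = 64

Step 1. [-(4*(4*x)) = 64] LHS negated; negate both sides. So neg: 4*(4*x) = -64.
Step 2. [4*(4*x) = -64] divide by the outer 4, so div: 4*x = -16.
Step 3. [4*x = -16] divide by the outer 4, so div: x = -4.

Answer: x ∈ {-4}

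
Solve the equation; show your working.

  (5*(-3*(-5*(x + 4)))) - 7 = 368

Step 1. [(5*(-3*(-5*(x + 4)))) - 7 = 368] add 7: x sits inside (… - 7), so sub: 5*(-3*(-5*(x + 4))) = 375.
Step 2. [5*(-3*(-5*(x + 4))) = 375] LHS = 5·(…); ÷5 both sides ⇒ div: -3*(-5*(x + 4)) = 75.
Step 3. [-3*(-5*(x + 4)) = 75] leading coefficient -3: divide by -3. So div: -5*(x + 4) = -25.
Step 4. [-5*(x + 4) = -25] divide by the outer -5 ⇒ div: x + 4 = 5.
Step 5. [x + 4 = 5] the outer +4 inverts by subtracting 4 ⇒ sub: x = 1.

Answer: x ∈ {1}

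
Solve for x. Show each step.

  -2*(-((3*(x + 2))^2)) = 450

Step 1. [-2*(-((3*(x + 2))^2)) = 450] LHS = -2·(…); ÷-2 both sides ⇒ div: -((3*(x + 2))^2) = -225.
Step 2. [-((3*(x + 2))^2) = -225] flip signs both sides, so neg: (3*(x + 2))^2 = 225.
Step 3. [(3*(x + 2))^2 = 225] LHS squared, RHS 225 ≥ 0: apply √ (±). So sqrt: 3*(x + 2) = 15 or -15.
Step 4. [3*(x + 2) = 15 or -15] leading coefficient 3: divide by 3 ⇒ div: x + 2 = 5 or -5.
Step 5. [x + 2 = 5 or -5] 2 comes off first (subtract 2). So sub: x = 3 or -7.

Answer: x ∈ {-7, 3}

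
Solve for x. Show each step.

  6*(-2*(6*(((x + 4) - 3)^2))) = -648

Step 1. [6*(-2*(6*(((x + 4) - 3)^2))) = -648] LHS = 6·(…); ÷6 both sides. So div: -2*(6*(((x + 4) - 3)^2)) = -108.
Step 2. [-2*(6*(((x + 4) - 3)^2)) = -108] LHS = -2·(…); ÷-2 both sides. So div: 6*(((x + 4) - 3)^2) = 54.
Step 3. [6*(((x + 4) - 3)^2) = 54] 6·(inner) — divide through by 6, so div: ((x + 4) - 3)^2 = 9.
Step 4. [((x + 4) - 3)^2 = 9] √ both sides: 9 ≥ 0 gives two branches ⇒ sqrt: (x + 4) - 3 = 3 or -3.
Step 5. [(x + 4) - 3 = 3 or -3] the outer -3 inverts by adding 3, so sub: x + 4 = 6 or 0.
Step 6. [x + 4 = 6 or 0] peel the +4: subtract 4 from each side, so sub: x = 2 or -4.

Answer: x ∈ {-4, 2}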